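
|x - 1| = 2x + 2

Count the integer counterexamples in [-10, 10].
Counterexamples in [-10, 10]: {-10, -9, -8, -7, -6, -5, -4, -3, -2, -1, 0, 1, 2, 3, 4, 5, 6, 7, 8, 9, 10}.

Counting them gives 21 values.

Answer: 21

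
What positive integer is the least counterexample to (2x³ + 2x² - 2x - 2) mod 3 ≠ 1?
Testing positive integers:
x = 1: LHS = (2·1³ + 2·1² - 2·1 - 2) mod 3 = 0 mod 3 = 0; 0 ≠ 1 — holds
x = 2: LHS = (2·2³ + 2·2² - 2·2 - 2) mod 3 = 18 mod 3 = 0; 0 ≠ 1 — holds
x = 3: LHS = (2·3³ + 2·3² - 2·3 - 2) mod 3 = 64 mod 3 = 1; 1 ≠ 1 — FAILS  ← smallest positive counterexample

Answer: x = 3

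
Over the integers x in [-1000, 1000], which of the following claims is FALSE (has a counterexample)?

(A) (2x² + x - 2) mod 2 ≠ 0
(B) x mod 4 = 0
(A) x = 0: LHS = (2·0² + 0 - 2) mod 2 = (-2) mod 2 = 0; 0 ≠ 0 — FAILS
(B) x = 1: LHS = 1 mod 4 = 1; 1 = 0 — FAILS

Answer: Both A and B are false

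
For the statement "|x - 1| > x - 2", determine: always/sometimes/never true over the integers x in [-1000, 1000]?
Over all integers in [-1000, 1000], LHS − RHS is smallest at x = 1, where it equals 1:
x = 1: LHS = |1 - 1| = |0| = 0, RHS = 1 - 2 = -1; 0 > -1 — holds
At the ends of the range:
x = -1000: LHS = |(-1000) - 1| = |-1001| = 1001, RHS = (-1000) - 2 = -1002; 1001 > -1002 — holds
x = 1000: LHS = |1000 - 1| = |999| = 999, RHS = 1000 - 2 = 998; 999 > 998 — holds
Hence LHS − RHS is never zero or negative, i.e. LHS > RHS throughout, so the relation holds for every integer in [-1000, 1000].

No counterexample exists.

Answer: Always true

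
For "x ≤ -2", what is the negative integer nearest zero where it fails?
Testing negative integers from -1 downward:
x = -1: -1 ≤ -2 — FAILS  ← closest negative counterexample to 0

Answer: x = -1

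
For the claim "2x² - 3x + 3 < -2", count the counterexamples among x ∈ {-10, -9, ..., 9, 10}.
Counterexamples in [-10, 10]: {-10, -9, -8, -7, -6, -5, -4, -3, -2, -1, 0, 1, 2, 3, 4, 5, 6, 7, 8, 9, 10}.

Counting them gives 21 values.

Answer: 21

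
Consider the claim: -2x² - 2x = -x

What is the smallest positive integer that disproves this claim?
Testing positive integers:
x = 1: LHS = -2·1² - 2·1 = -4; -4 = -1 — FAILS  ← smallest positive counterexample

Answer: x = 1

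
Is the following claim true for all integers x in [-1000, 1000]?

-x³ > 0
The claim fails at x = 0:
x = 0: LHS = -0³ = 0; 0 > 0 — FAILS

Because a single integer refutes it, the statement is false.

Answer: False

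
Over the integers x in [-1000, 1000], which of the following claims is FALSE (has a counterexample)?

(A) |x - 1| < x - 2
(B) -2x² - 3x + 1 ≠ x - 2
(A) x = 0: LHS = |0 - 1| = |-1| = 1, RHS = 0 - 2 = -2; 1 < -2 — FAILS

(B) Track d = LHS − RHS over the integers in [-1000, 1000]. Equality would need d = 0, but d changes sign only between consecutive integers, jumping over 0:
x = -3: LHS = -2·(-3)² - 3·(-3) + 1 = -8, RHS = (-3) - 2 = -5; -8 ≠ -5 — holds  (d = -3)
x = -2: LHS = -2·(-2)² - 3·(-2) + 1 = -1, RHS = (-2) - 2 = -4; -1 ≠ -4 — holds  (d = 3)
x = 0: LHS = -2·0² - 3·0 + 1 = 1, RHS = 0 - 2 = -2; 1 ≠ -2 — holds  (d = 3)
x = 1: LHS = -2·1² - 3·1 + 1 = -4, RHS = 1 - 2 = -1; -4 ≠ -1 — holds  (d = -3)
Away from these crossings d keeps a constant sign, and checking every integer in [-1000, 1000] confirms d ≠ 0 throughout. Hence the two sides are never equal, so the relation holds for every integer in [-1000, 1000].

Only (A) has a counterexample.

Answer: A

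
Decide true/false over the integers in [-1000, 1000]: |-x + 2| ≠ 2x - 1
The claim fails at x = 1:
x = 1: LHS = |-1 + 2| = |1| = 1, RHS = 2·1 - 1 = 1; 1 ≠ 1 — FAILS

Because a single integer refutes it, the statement is false.

Answer: False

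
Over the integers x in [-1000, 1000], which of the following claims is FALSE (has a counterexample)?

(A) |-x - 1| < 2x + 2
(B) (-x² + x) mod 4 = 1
(A) x = -1: LHS = |-(-1) - 1| = |0| = 0, RHS = 2·(-1) + 2 = 0; 0 < 0 — FAILS
(B) x = 0: LHS = (-0² + 0) mod 4 = 0 mod 4 = 0; 0 = 1 — FAILS

Answer: Both A and B are false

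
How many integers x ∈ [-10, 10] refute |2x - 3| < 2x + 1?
Counterexamples in [-10, 10]: {-10, -9, -8, -7, -6, -5, -4, -3, -2, -1, 0}.

Counting them gives 11 values.

Answer: 11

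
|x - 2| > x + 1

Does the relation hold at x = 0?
x = 0: LHS = |0 - 2| = |-2| = 2, RHS = 0 + 1 = 1; 2 > 1 — holds

The relation is satisfied at x = 0.

Answer: Yes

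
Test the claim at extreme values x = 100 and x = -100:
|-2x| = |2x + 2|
x = 100: LHS = |-2·100| = |-200| = 200, RHS = |2·100 + 2| = |202| = 202; 200 = 202 — FAILS
x = -100: LHS = |-2·(-100)| = |200| = 200, RHS = |2·(-100) + 2| = |-198| = 198; 200 = 198 — FAILS

Answer: No, fails for both x = 100 and x = -100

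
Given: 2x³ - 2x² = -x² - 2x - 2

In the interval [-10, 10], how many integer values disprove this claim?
Counterexamples in [-10, 10]: {-10, -9, -8, -7, -6, -5, -4, -3, -2, -1, 0, 1, 2, 3, 4, 5, 6, 7, 8, 9, 10}.

Counting them gives 21 values.

Answer: 21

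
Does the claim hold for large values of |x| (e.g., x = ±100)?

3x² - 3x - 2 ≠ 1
x = 100: LHS = 3·100² - 3·100 - 2 = 29698; 29698 ≠ 1 — holds
x = -100: LHS = 3·(-100)² - 3·(-100) - 2 = 30298; 30298 ≠ 1 — holds

Answer: Yes, holds for both x = 100 and x = -100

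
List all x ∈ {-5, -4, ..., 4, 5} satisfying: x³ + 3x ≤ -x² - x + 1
Holds for: {-5, -4, -3, -2, -1, 0}
Fails for: {1, 2, 3, 4, 5}

Answer: {-5, -4, -3, -2, -1, 0}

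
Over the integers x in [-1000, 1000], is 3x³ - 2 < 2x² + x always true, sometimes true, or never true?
Holds at x = 0: LHS = 3·0³ - 2 = -2, RHS = 2·0² + 0 = 0; -2 < 0 — holds
Fails at x = 2: LHS = 3·2³ - 2 = 22, RHS = 2·2² + 2 = 10; 22 < 10 — FAILS
It is satisfied by some integers in the range but not all.

Answer: Sometimes true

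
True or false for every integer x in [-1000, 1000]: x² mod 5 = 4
The claim fails at x = 0:
x = 0: LHS = (0²) mod 5 = 0 mod 5 = 0; 0 = 4 — FAILS

Because a single integer refutes it, the statement is false.

Answer: False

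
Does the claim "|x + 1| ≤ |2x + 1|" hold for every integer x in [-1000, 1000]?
Over all integers in [-1000, 1000], LHS − RHS is largest at x = 0, where it equals 0:
x = 0: LHS = |0 + 1| = |1| = 1, RHS = |2·0 + 1| = |1| = 1; 1 ≤ 1 — holds
At the ends of the range:
x = -1000: LHS = |(-1000) + 1| = |-999| = 999, RHS = |2·(-1000) + 1| = |-1999| = 1999; 999 ≤ 1999 — holds
x = 1000: LHS = |1000 + 1| = |1001| = 1001, RHS = |2·1000 + 1| = |2001| = 2001; 1001 ≤ 2001 — holds
Hence LHS − RHS is never positive, i.e. LHS ≤ RHS throughout, so the relation holds for every integer in [-1000, 1000].

No counterexample exists.

Answer: True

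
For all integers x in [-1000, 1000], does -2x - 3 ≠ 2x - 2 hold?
Track d = LHS − RHS over the integers in [-1000, 1000]. Equality would need d = 0, but d changes sign only between consecutive integers, jumping over 0:
x = -1: LHS = -2·(-1) - 3 = -1, RHS = 2·(-1) - 2 = -4; -1 ≠ -4 — holds  (d = 3)
x = 0: LHS = -2·0 - 3 = -3, RHS = 2·0 - 2 = -2; -3 ≠ -2 — holds  (d = -1)
Away from these crossings d keeps a constant sign, and checking every integer in [-1000, 1000] confirms d ≠ 0 throughout. Hence the two sides are never equal, so the relation holds for every integer in [-1000, 1000].

No counterexample exists.

Answer: True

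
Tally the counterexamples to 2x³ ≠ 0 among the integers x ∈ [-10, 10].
Counterexamples in [-10, 10]: {0}.

Counting them gives 1 values.

Answer: 1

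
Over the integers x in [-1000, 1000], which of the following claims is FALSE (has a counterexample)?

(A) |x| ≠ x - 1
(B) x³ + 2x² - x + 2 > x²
(A) Over all integers in [-1000, 1000], LHS − RHS is always positive; it is smallest at x = 0, where it equals 1:
x = 0: LHS = |0| = 0, RHS = 0 - 1 = -1; 0 ≠ -1 — holds
At the ends of the range:
x = -1000: LHS = |-1000| = 1000, RHS = (-1000) - 1 = -1001; 1000 ≠ -1001 — holds
x = 1000: LHS = |1000| = 1000, RHS = 1000 - 1 = 999; 1000 ≠ 999 — holds
Hence LHS − RHS is never 0, i.e. the two sides are never equal, so the relation holds for every integer in [-1000, 1000].

(B) x = -2: LHS = (-2)³ + 2·(-2)² - (-2) + 2 = 4, RHS = (-2)² = 4; 4 > 4 — FAILS

Only (B) has a counterexample.

Answer: B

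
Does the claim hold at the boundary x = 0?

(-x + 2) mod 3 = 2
x = 0: LHS = (-0 + 2) mod 3 = 2 mod 3 = 2; 2 = 2 — holds

The relation is satisfied at x = 0.

Answer: Yes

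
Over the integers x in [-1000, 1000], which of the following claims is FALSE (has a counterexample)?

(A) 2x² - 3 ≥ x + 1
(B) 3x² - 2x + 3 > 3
(A) x = 0: LHS = 2·0² - 3 = -3, RHS = 0 + 1 = 1; -3 ≥ 1 — FAILS
(B) x = 0: LHS = 3·0² - 2·0 + 3 = 3; 3 > 3 — FAILS

Answer: Both A and B are false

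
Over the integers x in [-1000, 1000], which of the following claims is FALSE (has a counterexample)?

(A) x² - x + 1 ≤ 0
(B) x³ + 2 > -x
(A) x = 0: LHS = 0² - 0 + 1 = 1; 1 ≤ 0 — FAILS
(B) x = -1: LHS = (-1)³ + 2 = 1, RHS = -(-1) = 1; 1 > 1 — FAILS

Answer: Both A and B are false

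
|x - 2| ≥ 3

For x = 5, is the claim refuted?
Substitute x = 5 into the relation:
x = 5: LHS = |5 - 2| = |3| = 3; 3 ≥ 3 — holds

The claim holds here, so x = 5 is not a counterexample. (A counterexample exists elsewhere, e.g. x = 0.)

Answer: No, x = 5 is not a counterexample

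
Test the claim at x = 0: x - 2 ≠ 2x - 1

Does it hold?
x = 0: LHS = 0 - 2 = -2, RHS = 2·0 - 1 = -1; -2 ≠ -1 — holds

The relation is satisfied at x = 0.

Answer: Yes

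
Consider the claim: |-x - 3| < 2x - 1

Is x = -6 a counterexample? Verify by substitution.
Substitute x = -6 into the relation:
x = -6: LHS = |-(-6) - 3| = |3| = 3, RHS = 2·(-6) - 1 = -13; 3 < -13 — FAILS

Since the claim fails at x = -6, this value is a counterexample.

Answer: Yes, x = -6 is a counterexample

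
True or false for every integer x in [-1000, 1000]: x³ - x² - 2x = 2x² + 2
The claim fails at x = 0:
x = 0: LHS = 0³ - 0² - 2·0 = 0, RHS = 2·0² + 2 = 2; 0 = 2 — FAILS

Because a single integer refutes it, the statement is false.

Answer: False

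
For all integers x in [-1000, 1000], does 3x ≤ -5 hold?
The claim fails at x = 0:
x = 0: LHS = 3·0 = 0; 0 ≤ -5 — FAILS

Because a single integer refutes it, the statement is false.

Answer: False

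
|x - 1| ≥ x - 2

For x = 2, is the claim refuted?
Substitute x = 2 into the relation:
x = 2: LHS = |2 - 1| = |1| = 1, RHS = 2 - 2 = 0; 1 ≥ 0 — holds

The relation holds at x = 2, so it is not a counterexample.

Answer: No, x = 2 is not a counterexample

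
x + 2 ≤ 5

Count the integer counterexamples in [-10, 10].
Counterexamples in [-10, 10]: {4, 5, 6, 7, 8, 9, 10}.

Counting them gives 7 values.

Answer: 7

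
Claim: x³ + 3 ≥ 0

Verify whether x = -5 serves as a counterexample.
Substitute x = -5 into the relation:
x = -5: LHS = (-5)³ + 3 = -122; -122 ≥ 0 — FAILS

Since the claim fails at x = -5, this value is a counterexample.

Answer: Yes, x = -5 is a counterexample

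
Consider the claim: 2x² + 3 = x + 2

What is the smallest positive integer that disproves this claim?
Testing positive integers:
x = 1: LHS = 2·1² + 3 = 5, RHS = 1 + 2 = 3; 5 = 3 — FAILS  ← smallest positive counterexample

Answer: x = 1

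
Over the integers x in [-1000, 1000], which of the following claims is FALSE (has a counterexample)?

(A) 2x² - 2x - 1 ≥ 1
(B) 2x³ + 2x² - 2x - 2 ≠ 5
(A) x = 0: LHS = 2·0² - 2·0 - 1 = -1; -1 ≥ 1 — FAILS

(B) Track d = LHS − RHS over the integers in [-1000, 1000]. Equality would need d = 0, but d changes sign only between consecutive integers, jumping over 0:
x = 1: LHS = 2·1³ + 2·1² - 2·1 - 2 = 0; 0 ≠ 5 — holds  (d = -5)
x = 2: LHS = 2·2³ + 2·2² - 2·2 - 2 = 18; 18 ≠ 5 — holds  (d = 13)
Away from these crossings d keeps a constant sign, and checking every integer in [-1000, 1000] confirms d ≠ 0 throughout. Hence the two sides are never equal, so the relation holds for every integer in [-1000, 1000].

Only (A) has a counterexample.

Answer: A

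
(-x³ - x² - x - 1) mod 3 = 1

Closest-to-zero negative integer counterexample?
Testing negative integers from -1 downward:
x = -1: LHS = (-(-1)³ - (-1)² - (-1) - 1) mod 3 = 0 mod 3 = 0; 0 = 1 — FAILS  ← closest negative counterexample to 0

Answer: x = -1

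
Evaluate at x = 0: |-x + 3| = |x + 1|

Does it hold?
x = 0: LHS = |-0 + 3| = |3| = 3, RHS = |0 + 1| = |1| = 1; 3 = 1 — FAILS

The relation fails at x = 0, so x = 0 is a counterexample.

Answer: No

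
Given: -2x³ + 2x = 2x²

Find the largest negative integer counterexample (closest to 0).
Testing negative integers from -1 downward:
x = -1: LHS = -2·(-1)³ + 2·(-1) = 0, RHS = 2·(-1)² = 2; 0 = 2 — FAILS  ← closest negative counterexample to 0

Answer: x = -1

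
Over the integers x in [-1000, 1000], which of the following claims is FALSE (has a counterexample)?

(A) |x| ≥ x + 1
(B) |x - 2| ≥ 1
(A) x = 0: LHS = |0| = 0, RHS = 0 + 1 = 1; 0 ≥ 1 — FAILS
(B) x = 2: LHS = |2 - 2| = |0| = 0; 0 ≥ 1 — FAILS

Answer: Both A and B are false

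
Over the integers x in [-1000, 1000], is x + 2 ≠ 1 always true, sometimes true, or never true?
Holds at x = 0: LHS = 0 + 2 = 2; 2 ≠ 1 — holds
Fails at x = -1: LHS = (-1) + 2 = 1; 1 ≠ 1 — FAILS
It is satisfied by some integers in the range but not all.

Answer: Sometimes true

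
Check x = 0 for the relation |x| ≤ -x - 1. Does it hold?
x = 0: LHS = |0| = 0, RHS = -0 - 1 = -1; 0 ≤ -1 — FAILS

The relation fails at x = 0, so x = 0 is a counterexample.

Answer: No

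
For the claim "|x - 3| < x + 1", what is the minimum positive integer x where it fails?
Testing positive integers:
x = 1: LHS = |1 - 3| = |-2| = 2, RHS = 1 + 1 = 2; 2 < 2 — FAILS  ← smallest positive counterexample

Answer: x = 1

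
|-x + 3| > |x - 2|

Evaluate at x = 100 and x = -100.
x = 100: LHS = |-100 + 3| = |-97| = 97, RHS = |100 - 2| = |98| = 98; 97 > 98 — FAILS
x = -100: LHS = |-(-100) + 3| = |103| = 103, RHS = |(-100) - 2| = |-102| = 102; 103 > 102 — holds

Answer: Partially: fails for x = 100, holds for x = -100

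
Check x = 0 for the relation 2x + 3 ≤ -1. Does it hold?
x = 0: LHS = 2·0 + 3 = 3; 3 ≤ -1 — FAILS

The relation fails at x = 0, so x = 0 is a counterexample.

Answer: No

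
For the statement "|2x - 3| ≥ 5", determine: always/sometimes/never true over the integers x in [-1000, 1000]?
Holds at x = -1: LHS = |2·(-1) - 3| = |-5| = 5; 5 ≥ 5 — holds
Fails at x = 0: LHS = |2·0 - 3| = |-3| = 3; 3 ≥ 5 — FAILS
It is satisfied by some integers in the range but not all.

Answer: Sometimes true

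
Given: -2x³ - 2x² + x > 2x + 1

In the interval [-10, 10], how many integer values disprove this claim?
Counterexamples in [-10, 10]: {-1, 0, 1, 2, 3, 4, 5, 6, 7, 8, 9, 10}.

Counting them gives 12 values.

Answer: 12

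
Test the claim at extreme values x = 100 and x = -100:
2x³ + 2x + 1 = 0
x = 100: LHS = 2·100³ + 2·100 + 1 = 2000201; 2000201 = 0 — FAILS
x = -100: LHS = 2·(-100)³ + 2·(-100) + 1 = -2000199; -2000199 = 0 — FAILS

Answer: No, fails for both x = 100 and x = -100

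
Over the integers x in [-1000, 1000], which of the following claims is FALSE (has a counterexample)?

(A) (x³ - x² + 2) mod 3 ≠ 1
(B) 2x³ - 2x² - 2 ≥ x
(A) For a polynomial with integer coefficients, its value mod 3 depends only on x mod 3, so it suffices to check one representative of each residue class, x = 0, 1, 2:
x = 0: LHS = (0³ - 0² + 2) mod 3 = 2 mod 3 = 2; 2 ≠ 1 — holds
x = 1: LHS = (1³ - 1² + 2) mod 3 = 2 mod 3 = 2; 2 ≠ 1 — holds
x = 2: LHS = (2³ - 2² + 2) mod 3 = 6 mod 3 = 0; 0 ≠ 1 — holds
The relation holds in every residue class, so the relation holds for every integer in [-1000, 1000].

(B) x = 0: LHS = 2·0³ - 2·0² - 2 = -2; -2 ≥ 0 — FAILS

Only (B) has a counterexample.

Answer: B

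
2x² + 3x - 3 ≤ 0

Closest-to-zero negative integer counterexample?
Testing negative integers from -1 downward:
x = -1: LHS = 2·(-1)² + 3·(-1) - 3 = -4; -4 ≤ 0 — holds
x = -2: LHS = 2·(-2)² + 3·(-2) - 3 = -1; -1 ≤ 0 — holds
x = -3: LHS = 2·(-3)² + 3·(-3) - 3 = 6; 6 ≤ 0 — FAILS  ← closest negative counterexample to 0

Answer: x = -3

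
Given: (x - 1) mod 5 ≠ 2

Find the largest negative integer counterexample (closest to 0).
Testing negative integers from -1 downward:
x = -1: LHS = ((-1) - 1) mod 5 = (-2) mod 5 = 3; 3 ≠ 2 — holds
x = -2: LHS = ((-2) - 1) mod 5 = (-3) mod 5 = 2; 2 ≠ 2 — FAILS  ← closest negative counterexample to 0

Answer: x = -2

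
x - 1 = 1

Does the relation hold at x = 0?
x = 0: LHS = 0 - 1 = -1; -1 = 1 — FAILS

The relation fails at x = 0, so x = 0 is a counterexample.

Answer: No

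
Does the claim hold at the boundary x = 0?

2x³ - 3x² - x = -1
x = 0: LHS = 2·0³ - 3·0² - 0 = 0; 0 = -1 — FAILS

The relation fails at x = 0, so x = 0 is a counterexample.

Answer: No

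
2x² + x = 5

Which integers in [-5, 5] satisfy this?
Track d = LHS − RHS over the integers in [-5, 5]. Equality would need d = 0, but d changes sign only between consecutive integers, jumping over 0:
x = -2: LHS = 2·(-2)² + (-2) = 6; 6 = 5 — FAILS  (d = 1)
x = -1: LHS = 2·(-1)² + (-1) = 1; 1 = 5 — FAILS  (d = -4)
x = 1: LHS = 2·1² + 1 = 3; 3 = 5 — FAILS  (d = -2)
x = 2: LHS = 2·2² + 2 = 10; 10 = 5 — FAILS  (d = 5)
Away from these crossings d keeps a constant sign, and checking every integer in [-5, 5] confirms d ≠ 0 throughout. Hence the two sides are never equal, so the claimed relation (=) fails for every integer in [-5, 5].

Answer: None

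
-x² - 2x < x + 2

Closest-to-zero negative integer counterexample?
Testing negative integers from -1 downward:
x = -1: LHS = -(-1)² - 2·(-1) = 1, RHS = (-1) + 2 = 1; 1 < 1 — FAILS  ← closest negative counterexample to 0

Answer: x = -1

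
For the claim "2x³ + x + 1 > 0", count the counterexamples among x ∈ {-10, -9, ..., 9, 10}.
Counterexamples in [-10, 10]: {-10, -9, -8, -7, -6, -5, -4, -3, -2, -1}.

Counting them gives 10 values.

Answer: 10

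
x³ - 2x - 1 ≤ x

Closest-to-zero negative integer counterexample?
Testing negative integers from -1 downward:
x = -1: LHS = (-1)³ - 2·(-1) - 1 = 0; 0 ≤ -1 — FAILS  ← closest negative counterexample to 0

Answer: x = -1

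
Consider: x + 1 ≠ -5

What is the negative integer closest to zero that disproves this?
Testing negative integers from -1 downward:
x = -1: LHS = (-1) + 1 = 0; 0 ≠ -5 — holds
x = -2: LHS = (-2) + 1 = -1; -1 ≠ -5 — holds
x = -3: LHS = (-3) + 1 = -2; -2 ≠ -5 — holds
x = -4: LHS = (-4) + 1 = -3; -3 ≠ -5 — holds
x = -5: LHS = (-5) + 1 = -4; -4 ≠ -5 — holds
x = -6: LHS = (-6) + 1 = -5; -5 ≠ -5 — FAILS  ← closest negative counterexample to 0

Answer: x = -6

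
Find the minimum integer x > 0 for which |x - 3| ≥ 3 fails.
Testing positive integers:
x = 1: LHS = |1 - 3| = |-2| = 2; 2 ≥ 3 — FAILS  ← smallest positive counterexample

Answer: x = 1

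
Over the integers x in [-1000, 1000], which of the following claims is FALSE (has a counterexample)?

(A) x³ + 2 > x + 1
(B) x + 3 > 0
(A) x = -2: LHS = (-2)³ + 2 = -6, RHS = (-2) + 1 = -1; -6 > -1 — FAILS
(B) x = -3: LHS = (-3) + 3 = 0; 0 > 0 — FAILS

Answer: Both A and B are false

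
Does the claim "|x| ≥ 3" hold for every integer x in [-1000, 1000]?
The claim fails at x = 0:
x = 0: LHS = |0| = 0; 0 ≥ 3 — FAILS

Because a single integer refutes it, the statement is false.

Answer: False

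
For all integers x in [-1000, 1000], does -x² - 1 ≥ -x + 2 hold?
The claim fails at x = 0:
x = 0: LHS = -0² - 1 = -1, RHS = -0 + 2 = 2; -1 ≥ 2 — FAILS

Because a single integer refutes it, the statement is false.

Answer: False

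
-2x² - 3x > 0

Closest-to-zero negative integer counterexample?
Testing negative integers from -1 downward:
x = -1: LHS = -2·(-1)² - 3·(-1) = 1; 1 > 0 — holds
x = -2: LHS = -2·(-2)² - 3·(-2) = -2; -2 > 0 — FAILS  ← closest negative counterexample to 0

Answer: x = -2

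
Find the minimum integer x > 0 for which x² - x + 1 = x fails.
Testing positive integers:
x = 1: LHS = 1² - 1 + 1 = 1; 1 = 1 — holds
x = 2: LHS = 2² - 2 + 1 = 3; 3 = 2 — FAILS  ← smallest positive counterexample

Answer: x = 2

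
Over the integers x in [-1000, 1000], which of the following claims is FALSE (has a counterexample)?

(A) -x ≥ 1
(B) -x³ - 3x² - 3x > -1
(A) x = 0: LHS = -0 = 0; 0 ≥ 1 — FAILS
(B) x = 1: LHS = -1³ - 3·1² - 3·1 = -7; -7 > -1 — FAILS

Answer: Both A and B are false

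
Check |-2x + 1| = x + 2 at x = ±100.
x = 100: LHS = |-2·100 + 1| = |-199| = 199, RHS = 100 + 2 = 102; 199 = 102 — FAILS
x = -100: LHS = |-2·(-100) + 1| = |201| = 201, RHS = (-100) + 2 = -98; 201 = -98 — FAILS

Answer: No, fails for both x = 100 and x = -100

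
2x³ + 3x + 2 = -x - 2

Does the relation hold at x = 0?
x = 0: LHS = 2·0³ + 3·0 + 2 = 2, RHS = -0 - 2 = -2; 2 = -2 — FAILS

The relation fails at x = 0, so x = 0 is a counterexample.

Answer: No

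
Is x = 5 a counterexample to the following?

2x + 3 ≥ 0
Substitute x = 5 into the relation:
x = 5: LHS = 2·5 + 3 = 13; 13 ≥ 0 — holds

The claim holds here, so x = 5 is not a counterexample. (A counterexample exists elsewhere, e.g. x = -2.)

Answer: No, x = 5 is not a counterexample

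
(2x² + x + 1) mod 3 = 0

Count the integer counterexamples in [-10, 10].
Counterexamples in [-10, 10]: {-10, -9, -8, -7, -6, -5, -4, -3, -2, -1, 0, 1, 2, 3, 4, 5, 6, 7, 8, 9, 10}.

Counting them gives 21 values.

Answer: 21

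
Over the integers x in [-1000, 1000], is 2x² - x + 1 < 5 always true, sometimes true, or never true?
Holds at x = 0: LHS = 2·0² - 0 + 1 = 1; 1 < 5 — holds
Fails at x = 2: LHS = 2·2² - 2 + 1 = 7; 7 < 5 — FAILS
It is satisfied by some integers in the range but not all.

Answer: Sometimes true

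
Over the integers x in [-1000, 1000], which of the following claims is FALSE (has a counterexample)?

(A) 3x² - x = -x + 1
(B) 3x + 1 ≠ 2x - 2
(A) x = 0: LHS = 3·0² - 0 = 0, RHS = -0 + 1 = 1; 0 = 1 — FAILS
(B) x = -3: LHS = 3·(-3) + 1 = -8, RHS = 2·(-3) - 2 = -8; -8 ≠ -8 — FAILS

Answer: Both A and B are false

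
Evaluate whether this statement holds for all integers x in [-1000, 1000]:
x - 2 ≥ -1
The claim fails at x = 0:
x = 0: LHS = 0 - 2 = -2; -2 ≥ -1 — FAILS

Because a single integer refutes it, the statement is false.

Answer: False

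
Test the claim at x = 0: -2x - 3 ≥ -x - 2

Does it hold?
x = 0: LHS = -2·0 - 3 = -3, RHS = -0 - 2 = -2; -3 ≥ -2 — FAILS

The relation fails at x = 0, so x = 0 is a counterexample.

Answer: No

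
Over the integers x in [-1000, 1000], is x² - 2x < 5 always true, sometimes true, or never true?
Holds at x = 0: LHS = 0² - 2·0 = 0; 0 < 5 — holds
Fails at x = -2: LHS = (-2)² - 2·(-2) = 8; 8 < 5 — FAILS
It is satisfied by some integers in the range but not all.

Answer: Sometimes true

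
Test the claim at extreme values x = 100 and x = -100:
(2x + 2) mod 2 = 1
x = 100: LHS = (2·100 + 2) mod 2 = 202 mod 2 = 0; 0 = 1 — FAILS
x = -100: LHS = (2·(-100) + 2) mod 2 = (-198) mod 2 = 0; 0 = 1 — FAILS

Answer: No, fails for both x = 100 and x = -100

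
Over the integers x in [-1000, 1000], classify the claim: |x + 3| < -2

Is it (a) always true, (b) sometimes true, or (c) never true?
An absolute value is never negative, so the left side is ≥ 0 for every x, while the right side is -2. Tightest case in [-1000, 1000] is x = -3:
x = -3: LHS = |(-3) + 3| = |0| = 0; 0 < -2 — FAILS
Hence LHS − RHS is never negative, i.e. LHS ≥ RHS throughout, so the claimed relation (<) fails for every integer in [-1000, 1000].

No integer in the range satisfies it.

Answer: Never true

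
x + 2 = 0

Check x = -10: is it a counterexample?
Substitute x = -10 into the relation:
x = -10: LHS = (-10) + 2 = -8; -8 = 0 — FAILS

Since the claim fails at x = -10, this value is a counterexample.

Answer: Yes, x = -10 is a counterexample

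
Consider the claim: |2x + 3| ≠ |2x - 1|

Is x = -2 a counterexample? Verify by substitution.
Substitute x = -2 into the relation:
x = -2: LHS = |2·(-2) + 3| = |-1| = 1, RHS = |2·(-2) - 1| = |-5| = 5; 1 ≠ 5 — holds

The relation holds at x = -2, so it is not a counterexample.

Answer: No, x = -2 is not a counterexample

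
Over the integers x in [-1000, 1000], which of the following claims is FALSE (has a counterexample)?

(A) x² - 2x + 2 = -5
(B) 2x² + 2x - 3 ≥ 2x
(A) x = 0: LHS = 0² - 2·0 + 2 = 2; 2 = -5 — FAILS
(B) x = 0: LHS = 2·0² + 2·0 - 3 = -3, RHS = 2·0 = 0; -3 ≥ 0 — FAILS

Answer: Both A and B are false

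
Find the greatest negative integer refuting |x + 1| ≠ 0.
Testing negative integers from -1 downward:
x = -1: LHS = |(-1) + 1| = |0| = 0; 0 ≠ 0 — FAILS  ← closest negative counterexample to 0

Answer: x = -1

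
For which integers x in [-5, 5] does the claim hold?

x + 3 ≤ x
Over all integers in [-5, 5], LHS − RHS is smallest at x = 0, where it equals 3:
x = 0: LHS = 0 + 3 = 3; 3 ≤ 0 — FAILS
At the ends of the range:
x = -5: LHS = (-5) + 3 = -2; -2 ≤ -5 — FAILS
x = 5: LHS = 5 + 3 = 8; 8 ≤ 5 — FAILS
Hence LHS − RHS is never zero or negative, i.e. LHS > RHS throughout, so the claimed relation (≤) fails for every integer in [-5, 5].

Answer: None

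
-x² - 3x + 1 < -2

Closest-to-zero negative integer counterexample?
Testing negative integers from -1 downward:
x = -1: LHS = -(-1)² - 3·(-1) + 1 = 3; 3 < -2 — FAILS  ← closest negative counterexample to 0

Answer: x = -1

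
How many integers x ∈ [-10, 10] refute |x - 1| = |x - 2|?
Counterexamples in [-10, 10]: {-10, -9, -8, -7, -6, -5, -4, -3, -2, -1, 0, 1, 2, 3, 4, 5, 6, 7, 8, 9, 10}.

Counting them gives 21 values.

Answer: 21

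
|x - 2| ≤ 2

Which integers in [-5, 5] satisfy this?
Holds for: {0, 1, 2, 3, 4}
Fails for: {-5, -4, -3, -2, -1, 5}

Answer: {0, 1, 2, 3, 4}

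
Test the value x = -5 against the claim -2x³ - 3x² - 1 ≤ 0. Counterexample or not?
Substitute x = -5 into the relation:
x = -5: LHS = -2·(-5)³ - 3·(-5)² - 1 = 174; 174 ≤ 0 — FAILS

Since the claim fails at x = -5, this value is a counterexample.

Answer: Yes, x = -5 is a counterexample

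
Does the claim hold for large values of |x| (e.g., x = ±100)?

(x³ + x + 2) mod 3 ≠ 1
x = 100: LHS = (100³ + 100 + 2) mod 3 = 1000102 mod 3 = 1; 1 ≠ 1 — FAILS
x = -100: LHS = ((-100)³ + (-100) + 2) mod 3 = (-1000098) mod 3 = 0; 0 ≠ 1 — holds

Answer: Partially: fails for x = 100, holds for x = -100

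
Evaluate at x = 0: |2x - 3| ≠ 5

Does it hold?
x = 0: LHS = |2·0 - 3| = |-3| = 3; 3 ≠ 5 — holds

The relation is satisfied at x = 0.

Answer: Yes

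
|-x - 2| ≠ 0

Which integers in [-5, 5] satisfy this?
Holds for: {-5, -4, -3, -1, 0, 1, 2, 3, 4, 5}
Fails for: {-2}

Answer: {-5, -4, -3, -1, 0, 1, 2, 3, 4, 5}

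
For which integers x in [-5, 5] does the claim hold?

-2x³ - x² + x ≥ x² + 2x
Holds for: {-5, -4, -3, -2, -1, 0}
Fails for: {1, 2, 3, 4, 5}

Answer: {-5, -4, -3, -2, -1, 0}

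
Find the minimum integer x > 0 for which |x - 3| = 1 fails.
Testing positive integers:
x = 1: LHS = |1 - 3| = |-2| = 2; 2 = 1 — FAILS  ← smallest positive counterexample

Answer: x = 1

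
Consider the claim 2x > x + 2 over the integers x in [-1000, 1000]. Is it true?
The claim fails at x = 0:
x = 0: LHS = 2·0 = 0, RHS = 0 + 2 = 2; 0 > 2 — FAILS

Because a single integer refutes it, the statement is false.

Answer: False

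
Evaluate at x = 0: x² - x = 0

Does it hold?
x = 0: LHS = 0² - 0 = 0; 0 = 0 — holds

The relation is satisfied at x = 0.

Answer: Yes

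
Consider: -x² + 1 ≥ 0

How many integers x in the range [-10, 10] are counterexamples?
Counterexamples in [-10, 10]: {-10, -9, -8, -7, -6, -5, -4, -3, -2, 2, 3, 4, 5, 6, 7, 8, 9, 10}.

Counting them gives 18 values.

Answer: 18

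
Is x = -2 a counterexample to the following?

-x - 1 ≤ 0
Substitute x = -2 into the relation:
x = -2: LHS = -(-2) - 1 = 1; 1 ≤ 0 — FAILS

Since the claim fails at x = -2, this value is a counterexample.

Answer: Yes, x = -2 is a counterexample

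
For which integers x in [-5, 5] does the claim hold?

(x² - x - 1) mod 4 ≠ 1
Holds for: {-4, -3, 0, 1, 4, 5}
Fails for: {-5, -2, -1, 2, 3}

Answer: {-4, -3, 0, 1, 4, 5}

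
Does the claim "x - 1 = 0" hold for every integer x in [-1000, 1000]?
The claim fails at x = 0:
x = 0: LHS = 0 - 1 = -1; -1 = 0 — FAILS

Because a single integer refutes it, the statement is false.

Answer: False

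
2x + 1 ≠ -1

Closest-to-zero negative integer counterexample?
Testing negative integers from -1 downward:
x = -1: LHS = 2·(-1) + 1 = -1; -1 ≠ -1 — FAILS  ← closest negative counterexample to 0

Answer: x = -1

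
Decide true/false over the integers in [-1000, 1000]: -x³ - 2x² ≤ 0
The claim fails at x = -3:
x = -3: LHS = -(-3)³ - 2·(-3)² = 9; 9 ≤ 0 — FAILS

Because a single integer refutes it, the statement is false.

Answer: False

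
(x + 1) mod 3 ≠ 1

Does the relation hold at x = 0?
x = 0: LHS = (0 + 1) mod 3 = 1 mod 3 = 1; 1 ≠ 1 — FAILS

The relation fails at x = 0, so x = 0 is a counterexample.

Answer: No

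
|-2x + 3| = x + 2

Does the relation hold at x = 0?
x = 0: LHS = |-2·0 + 3| = |3| = 3, RHS = 0 + 2 = 2; 3 = 2 — FAILS

The relation fails at x = 0, so x = 0 is a counterexample.

Answer: No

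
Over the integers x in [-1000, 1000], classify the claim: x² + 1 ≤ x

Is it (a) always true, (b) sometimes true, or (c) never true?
Over all integers in [-1000, 1000], LHS − RHS is smallest at x = 0, where it equals 1:
x = 0: LHS = 0² + 1 = 1; 1 ≤ 0 — FAILS
At the ends of the range:
x = -1000: LHS = (-1000)² + 1 = 1000001; 1000001 ≤ -1000 — FAILS
x = 1000: LHS = 1000² + 1 = 1000001; 1000001 ≤ 1000 — FAILS
Hence LHS − RHS is never zero or negative, i.e. LHS > RHS throughout, so the claimed relation (≤) fails for every integer in [-1000, 1000].

No integer in the range satisfies it.

Answer: Never true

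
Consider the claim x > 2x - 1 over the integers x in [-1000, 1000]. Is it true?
The claim fails at x = 1:
x = 1: RHS = 2·1 - 1 = 1; 1 > 1 — FAILS

Because a single integer refutes it, the statement is false.

Answer: False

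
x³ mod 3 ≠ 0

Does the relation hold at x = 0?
x = 0: LHS = (0³) mod 3 = 0 mod 3 = 0; 0 ≠ 0 — FAILS

The relation fails at x = 0, so x = 0 is a counterexample.

Answer: No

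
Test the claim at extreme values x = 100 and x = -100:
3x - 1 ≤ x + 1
x = 100: LHS = 3·100 - 1 = 299, RHS = 100 + 1 = 101; 299 ≤ 101 — FAILS
x = -100: LHS = 3·(-100) - 1 = -301, RHS = (-100) + 1 = -99; -301 ≤ -99 — holds

Answer: Partially: fails for x = 100, holds for x = -100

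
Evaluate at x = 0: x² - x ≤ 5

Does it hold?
x = 0: LHS = 0² - 0 = 0; 0 ≤ 5 — holds

The relation is satisfied at x = 0.

Answer: Yes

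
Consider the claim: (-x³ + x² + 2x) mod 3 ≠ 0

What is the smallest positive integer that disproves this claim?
Testing positive integers:
x = 1: LHS = (-1³ + 1² + 2·1) mod 3 = 2 mod 3 = 2; 2 ≠ 0 — holds
x = 2: LHS = (-2³ + 2² + 2·2) mod 3 = 0 mod 3 = 0; 0 ≠ 0 — FAILS  ← smallest positive counterexample

Answer: x = 2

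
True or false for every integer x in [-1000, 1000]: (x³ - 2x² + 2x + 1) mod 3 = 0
The claim fails at x = 0:
x = 0: LHS = (0³ - 2·0² + 2·0 + 1) mod 3 = 1 mod 3 = 1; 1 = 0 — FAILS

Because a single integer refutes it, the statement is false.

Answer: False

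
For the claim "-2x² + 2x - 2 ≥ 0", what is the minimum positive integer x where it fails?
Testing positive integers:
x = 1: LHS = -2·1² + 2·1 - 2 = -2; -2 ≥ 0 — FAILS  ← smallest positive counterexample

Answer: x = 1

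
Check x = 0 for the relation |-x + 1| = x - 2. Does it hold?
x = 0: LHS = |-0 + 1| = |1| = 1, RHS = 0 - 2 = -2; 1 = -2 — FAILS

The relation fails at x = 0, so x = 0 is a counterexample.

Answer: No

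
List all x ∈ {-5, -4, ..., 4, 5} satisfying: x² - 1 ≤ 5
Holds for: {-2, -1, 0, 1, 2}
Fails for: {-5, -4, -3, 3, 4, 5}

Answer: {-2, -1, 0, 1, 2}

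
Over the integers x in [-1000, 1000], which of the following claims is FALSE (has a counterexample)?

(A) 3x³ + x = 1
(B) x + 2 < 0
(A) x = 0: LHS = 3·0³ + 0 = 0; 0 = 1 — FAILS
(B) x = 0: LHS = 0 + 2 = 2; 2 < 0 — FAILS

Answer: Both A and B are false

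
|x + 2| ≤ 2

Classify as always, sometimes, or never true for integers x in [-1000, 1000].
Holds at x = 0: LHS = |0 + 2| = |2| = 2; 2 ≤ 2 — holds
Fails at x = 1: LHS = |1 + 2| = |3| = 3; 3 ≤ 2 — FAILS
It is satisfied by some integers in the range but not all.

Answer: Sometimes true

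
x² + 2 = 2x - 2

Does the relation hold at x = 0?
x = 0: LHS = 0² + 2 = 2, RHS = 2·0 - 2 = -2; 2 = -2 — FAILS

The relation fails at x = 0, so x = 0 is a counterexample.

Answer: No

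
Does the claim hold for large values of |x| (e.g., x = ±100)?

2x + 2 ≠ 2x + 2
x = 100: LHS = 2·100 + 2 = 202, RHS = 2·100 + 2 = 202; 202 ≠ 202 — FAILS
x = -100: LHS = 2·(-100) + 2 = -198, RHS = 2·(-100) + 2 = -198; -198 ≠ -198 — FAILS

Answer: No, fails for both x = 100 and x = -100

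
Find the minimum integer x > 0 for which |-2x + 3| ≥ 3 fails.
Testing positive integers:
x = 1: LHS = |-2·1 + 3| = |1| = 1; 1 ≥ 3 — FAILS  ← smallest positive counterexample

Answer: x = 1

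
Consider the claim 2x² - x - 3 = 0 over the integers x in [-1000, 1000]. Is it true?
The claim fails at x = 0:
x = 0: LHS = 2·0² - 0 - 3 = -3; -3 = 0 — FAILS

Because a single integer refutes it, the statement is false.

Answer: False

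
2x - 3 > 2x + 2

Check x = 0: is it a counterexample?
Substitute x = 0 into the relation:
x = 0: LHS = 2·0 - 3 = -3, RHS = 2·0 + 2 = 2; -3 > 2 — FAILS

Since the claim fails at x = 0, this value is a counterexample.

Answer: Yes, x = 0 is a counterexample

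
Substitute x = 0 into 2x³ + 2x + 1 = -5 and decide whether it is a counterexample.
Substitute x = 0 into the relation:
x = 0: LHS = 2·0³ + 2·0 + 1 = 1; 1 = -5 — FAILS

Since the claim fails at x = 0, this value is a counterexample.

Answer: Yes, x = 0 is a counterexample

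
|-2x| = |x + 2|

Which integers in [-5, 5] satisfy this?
Holds for: {2}
Fails for: {-5, -4, -3, -2, -1, 0, 1, 3, 4, 5}

Answer: {2}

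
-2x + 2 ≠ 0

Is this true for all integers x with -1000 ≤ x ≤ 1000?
The claim fails at x = 1:
x = 1: LHS = -2·1 + 2 = 0; 0 ≠ 0 — FAILS

Because a single integer refutes it, the statement is false.

Answer: False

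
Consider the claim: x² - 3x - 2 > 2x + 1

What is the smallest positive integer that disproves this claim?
Testing positive integers:
x = 1: LHS = 1² - 3·1 - 2 = -4, RHS = 2·1 + 1 = 3; -4 > 3 — FAILS  ← smallest positive counterexample

Answer: x = 1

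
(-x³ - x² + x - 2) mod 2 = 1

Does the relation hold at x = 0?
x = 0: LHS = (-0³ - 0² + 0 - 2) mod 2 = (-2) mod 2 = 0; 0 = 1 — FAILS

The relation fails at x = 0, so x = 0 is a counterexample.

Answer: No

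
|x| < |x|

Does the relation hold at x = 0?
x = 0: LHS = |0| = 0, RHS = |0| = 0; 0 < 0 — FAILS

The relation fails at x = 0, so x = 0 is a counterexample.

Answer: No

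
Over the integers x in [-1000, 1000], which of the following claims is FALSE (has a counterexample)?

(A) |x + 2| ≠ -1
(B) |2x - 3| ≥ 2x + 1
(A) An absolute value is never negative, so the left side is ≥ 0 for every x, while the right side is -1. Tightest case in [-1000, 1000] is x = -2:
x = -2: LHS = |(-2) + 2| = |0| = 0; 0 ≠ -1 — holds
Hence LHS − RHS is never 0, i.e. the two sides are never equal, so the relation holds for every integer in [-1000, 1000].

(B) x = 1: LHS = |2·1 - 3| = |-1| = 1, RHS = 2·1 + 1 = 3; 1 ≥ 3 — FAILS

Only (B) has a counterexample.

Answer: B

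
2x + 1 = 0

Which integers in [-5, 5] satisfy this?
Track d = LHS − RHS over the integers in [-5, 5]. Equality would need d = 0, but d changes sign only between consecutive integers, jumping over 0:
x = -1: LHS = 2·(-1) + 1 = -1; -1 = 0 — FAILS  (d = -1)
x = 0: LHS = 2·0 + 1 = 1; 1 = 0 — FAILS  (d = 1)
Away from these crossings d keeps a constant sign, and checking every integer in [-5, 5] confirms d ≠ 0 throughout. Hence the two sides are never equal, so the claimed relation (=) fails for every integer in [-5, 5].

Answer: None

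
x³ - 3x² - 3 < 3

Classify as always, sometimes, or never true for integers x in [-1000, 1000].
Holds at x = 0: LHS = 0³ - 3·0² - 3 = -3; -3 < 3 — holds
Fails at x = 4: LHS = 4³ - 3·4² - 3 = 13; 13 < 3 — FAILS
It is satisfied by some integers in the range but not all.

Answer: Sometimes true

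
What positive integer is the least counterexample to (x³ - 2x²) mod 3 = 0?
Testing positive integers:
x = 1: LHS = (1³ - 2·1²) mod 3 = (-1) mod 3 = 2; 2 = 0 — FAILS  ← smallest positive counterexample

Answer: x = 1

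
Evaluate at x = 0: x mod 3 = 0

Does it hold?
x = 0: LHS = 0 mod 3 = 0; 0 = 0 — holds

The relation is satisfied at x = 0.

Answer: Yes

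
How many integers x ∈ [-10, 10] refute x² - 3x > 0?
Counterexamples in [-10, 10]: {0, 1, 2, 3}.

Counting them gives 4 values.

Answer: 4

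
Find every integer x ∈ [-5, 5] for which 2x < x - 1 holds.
Holds for: {-5, -4, -3, -2}
Fails for: {-1, 0, 1, 2, 3, 4, 5}

Answer: {-5, -4, -3, -2}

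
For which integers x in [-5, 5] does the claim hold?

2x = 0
Holds for: {0}
Fails for: {-5, -4, -3, -2, -1, 1, 2, 3, 4, 5}

Answer: {0}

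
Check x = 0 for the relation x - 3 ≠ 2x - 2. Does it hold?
x = 0: LHS = 0 - 3 = -3, RHS = 2·0 - 2 = -2; -3 ≠ -2 — holds

The relation is satisfied at x = 0.

Answer: Yes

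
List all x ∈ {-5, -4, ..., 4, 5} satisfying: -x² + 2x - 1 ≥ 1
Over all integers in [-5, 5], LHS − RHS is largest at x = 1, where it equals -1:
x = 1: LHS = -1² + 2·1 - 1 = 0; 0 ≥ 1 — FAILS
At the ends of the range:
x = -5: LHS = -(-5)² + 2·(-5) - 1 = -36; -36 ≥ 1 — FAILS
x = 5: LHS = -5² + 2·5 - 1 = -16; -16 ≥ 1 — FAILS
Hence LHS − RHS is never zero or positive, i.e. LHS < RHS throughout, so the claimed relation (≥) fails for every integer in [-5, 5].

Answer: None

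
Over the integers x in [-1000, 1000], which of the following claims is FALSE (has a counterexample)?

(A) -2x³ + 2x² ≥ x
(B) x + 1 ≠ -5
(A) x = 1: LHS = -2·1³ + 2·1² = 0; 0 ≥ 1 — FAILS
(B) x = -6: LHS = (-6) + 1 = -5; -5 ≠ -5 — FAILS

Answer: Both A and B are false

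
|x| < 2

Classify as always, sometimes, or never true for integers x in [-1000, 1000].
Holds at x = 0: LHS = |0| = 0; 0 < 2 — holds
Fails at x = 2: LHS = |2| = 2; 2 < 2 — FAILS
It is satisfied by some integers in the range but not all.

Answer: Sometimes true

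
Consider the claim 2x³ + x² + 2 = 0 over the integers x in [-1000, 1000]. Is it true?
The claim fails at x = 0:
x = 0: LHS = 2·0³ + 0² + 2 = 2; 2 = 0 — FAILS

Because a single integer refutes it, the statement is false.

Answer: False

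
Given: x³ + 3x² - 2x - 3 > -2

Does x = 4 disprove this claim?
Substitute x = 4 into the relation:
x = 4: LHS = 4³ + 3·4² - 2·4 - 3 = 101; 101 > -2 — holds

The claim holds here, so x = 4 is not a counterexample. (A counterexample exists elsewhere, e.g. x = 0.)

Answer: No, x = 4 is not a counterexample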